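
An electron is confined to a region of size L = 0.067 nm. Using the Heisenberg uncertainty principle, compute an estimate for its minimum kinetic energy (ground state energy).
2.122 eV

Using the uncertainty principle to estimate ground state energy:

1. The position uncertainty is approximately the confinement size:
   Δx ≈ L = 6.700e-11 m

2. From ΔxΔp ≥ ℏ/2, the minimum momentum uncertainty is:
   Δp ≈ ℏ/(2L) = 7.870e-25 kg·m/s

3. The kinetic energy is approximately:
   KE ≈ (Δp)²/(2m) = (7.870e-25)²/(2 × 9.109e-31 kg)
   KE ≈ 3.400e-19 J = 2.122 eV

This is an order-of-magnitude estimate of the ground state energy.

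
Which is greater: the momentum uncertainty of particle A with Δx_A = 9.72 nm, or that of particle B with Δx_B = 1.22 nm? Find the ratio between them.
Particle B has the larger minimum momentum uncertainty, by a factor of 7.97.

For each particle, the minimum momentum uncertainty is Δp_min = ℏ/(2Δx):

Particle A: Δp_A = ℏ/(2×9.720e-09 m) = 5.425e-27 kg·m/s
Particle B: Δp_B = ℏ/(2×1.220e-09 m) = 4.322e-26 kg·m/s

Ratio: Δp_B/Δp_A = 7.97

Since Δp_min ∝ 1/Δx, the particle with smaller position uncertainty (B) has larger momentum uncertainty.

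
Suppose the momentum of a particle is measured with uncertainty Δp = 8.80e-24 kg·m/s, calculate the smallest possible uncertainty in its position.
5.992 pm

Using the Heisenberg uncertainty principle:
ΔxΔp ≥ ℏ/2

The minimum uncertainty in position is:
Δx_min = ℏ/(2Δp)
Δx_min = (1.055e-34 J·s) / (2 × 8.800e-24 kg·m/s)
Δx_min = 5.992e-12 m = 5.992 pm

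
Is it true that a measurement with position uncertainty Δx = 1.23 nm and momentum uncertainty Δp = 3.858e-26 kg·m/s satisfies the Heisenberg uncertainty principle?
No, it violates the uncertainty principle (impossible measurement).

Calculate the product ΔxΔp:
ΔxΔp = (1.230e-09 m) × (3.858e-26 kg·m/s)
ΔxΔp = 4.745e-35 J·s

Compare to the minimum allowed value ℏ/2:
ℏ/2 = 5.273e-35 J·s

Since ΔxΔp = 4.745e-35 J·s < 5.273e-35 J·s = ℏ/2,
the measurement violates the uncertainty principle.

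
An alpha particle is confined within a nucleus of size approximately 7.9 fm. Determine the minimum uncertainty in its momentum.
6.675 × 10^-21 kg·m/s

Using the Heisenberg uncertainty principle:
ΔxΔp ≥ ℏ/2

With Δx ≈ L = 7.900e-15 m (the confinement size):
Δp_min = ℏ/(2Δx)
Δp_min = (1.055e-34 J·s) / (2 × 7.900e-15 m)
Δp_min = 6.675e-21 kg·m/s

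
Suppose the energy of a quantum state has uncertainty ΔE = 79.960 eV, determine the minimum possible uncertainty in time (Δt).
4.116 as

Using the energy-time uncertainty principle:
ΔEΔt ≥ ℏ/2

The minimum uncertainty in time is:
Δt_min = ℏ/(2ΔE)
Δt_min = (1.055e-34 J·s) / (2 × 1.281e-17 J)
Δt_min = 4.116e-18 s = 4.116 as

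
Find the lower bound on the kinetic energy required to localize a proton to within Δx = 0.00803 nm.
80.449 meV

Localizing a particle requires giving it sufficient momentum uncertainty:

1. From uncertainty principle: Δp ≥ ℏ/(2Δx)
   Δp_min = (1.055e-34 J·s) / (2 × 8.030e-12 m)
   Δp_min = 6.566e-24 kg·m/s

2. This momentum uncertainty corresponds to kinetic energy:
   KE ≈ (Δp)²/(2m) = (6.566e-24)²/(2 × 1.673e-27 kg)
   KE = 1.289e-20 J = 80.449 meV

Tighter localization requires more energy.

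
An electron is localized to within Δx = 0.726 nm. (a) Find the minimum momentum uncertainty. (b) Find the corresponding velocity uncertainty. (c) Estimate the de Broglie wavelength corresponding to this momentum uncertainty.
(a) Δp_min = 7.263 × 10^-26 kg·m/s
(b) Δv_min = 79.730 km/s
(c) λ_dB = 9.123 nm

Step-by-step:

(a) From the uncertainty principle:
Δp_min = ℏ/(2Δx) = (1.055e-34 J·s)/(2 × 7.260e-10 m) = 7.263e-26 kg·m/s

(b) The velocity uncertainty:
Δv = Δp/m = (7.263e-26 kg·m/s)/(9.109e-31 kg) = 7.973e+04 m/s = 79.730 km/s

(c) The de Broglie wavelength for this momentum:
λ = h/p = (6.626e-34 J·s)/(7.263e-26 kg·m/s) = 9.123e-09 m = 9.123 nm

Note: The de Broglie wavelength is comparable to the localization size, as expected from wave-particle duality.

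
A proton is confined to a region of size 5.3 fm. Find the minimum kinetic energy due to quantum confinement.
184.673 keV

Using the uncertainty principle:

1. Position uncertainty: Δx ≈ 5.300e-15 m
2. Minimum momentum uncertainty: Δp = ℏ/(2Δx) = 9.949e-21 kg·m/s
3. Minimum kinetic energy:
   KE = (Δp)²/(2m) = (9.949e-21)²/(2 × 1.673e-27 kg)
   KE = 2.959e-14 J = 184.673 keV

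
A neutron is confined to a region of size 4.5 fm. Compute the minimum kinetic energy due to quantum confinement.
255.818 keV

Using the uncertainty principle:

1. Position uncertainty: Δx ≈ 4.500e-15 m
2. Minimum momentum uncertainty: Δp = ℏ/(2Δx) = 1.172e-20 kg·m/s
3. Minimum kinetic energy:
   KE = (Δp)²/(2m) = (1.172e-20)²/(2 × 1.675e-27 kg)
   KE = 4.099e-14 J = 255.818 keV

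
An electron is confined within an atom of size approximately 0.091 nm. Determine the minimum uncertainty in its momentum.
5.794 × 10^-25 kg·m/s

Using the Heisenberg uncertainty principle:
ΔxΔp ≥ ℏ/2

With Δx ≈ L = 9.100e-11 m (the confinement size):
Δp_min = ℏ/(2Δx)
Δp_min = (1.055e-34 J·s) / (2 × 9.100e-11 m)
Δp_min = 5.794e-25 kg·m/s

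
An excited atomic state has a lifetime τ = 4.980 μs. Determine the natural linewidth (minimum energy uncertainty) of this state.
66.086 peV

Using the energy-time uncertainty principle:
ΔEΔt ≥ ℏ/2

The lifetime τ represents the time uncertainty Δt.
The natural linewidth (minimum energy uncertainty) is:

ΔE = ℏ/(2τ)
ΔE = (1.055e-34 J·s) / (2 × 4.980e-06 s)
ΔE = 1.059e-29 J = 66.086 peV

This natural linewidth limits the precision of spectroscopic measurements.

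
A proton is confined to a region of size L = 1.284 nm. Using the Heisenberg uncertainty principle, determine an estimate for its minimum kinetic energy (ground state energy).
3.146 μeV

Using the uncertainty principle to estimate ground state energy:

1. The position uncertainty is approximately the confinement size:
   Δx ≈ L = 1.284e-09 m

2. From ΔxΔp ≥ ℏ/2, the minimum momentum uncertainty is:
   Δp ≈ ℏ/(2L) = 4.107e-26 kg·m/s

3. The kinetic energy is approximately:
   KE ≈ (Δp)²/(2m) = (4.107e-26)²/(2 × 1.673e-27 kg)
   KE ≈ 5.041e-25 J = 3.146 μeV

This is an order-of-magnitude estimate of the ground state energy.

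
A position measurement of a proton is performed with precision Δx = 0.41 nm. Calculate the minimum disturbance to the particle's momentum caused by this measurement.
1.286 × 10^-25 kg·m/s

The uncertainty principle implies that measuring position disturbs momentum:
ΔxΔp ≥ ℏ/2

When we measure position with precision Δx, we necessarily introduce a momentum uncertainty:
Δp ≥ ℏ/(2Δx)
Δp_min = (1.055e-34 J·s) / (2 × 4.100e-10 m)
Δp_min = 1.286e-25 kg·m/s

The more precisely we measure position, the greater the momentum disturbance.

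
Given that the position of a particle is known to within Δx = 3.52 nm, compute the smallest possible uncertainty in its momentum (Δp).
1.498 × 10^-26 kg·m/s

Using the Heisenberg uncertainty principle:
ΔxΔp ≥ ℏ/2

The minimum uncertainty in momentum is:
Δp_min = ℏ/(2Δx)
Δp_min = (1.055e-34 J·s) / (2 × 3.520e-09 m)
Δp_min = 1.498e-26 kg·m/s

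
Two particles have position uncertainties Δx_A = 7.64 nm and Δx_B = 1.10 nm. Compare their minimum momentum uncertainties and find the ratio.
Particle B has the larger minimum momentum uncertainty, by a factor of 6.95.

For each particle, the minimum momentum uncertainty is Δp_min = ℏ/(2Δx):

Particle A: Δp_A = ℏ/(2×7.640e-09 m) = 6.902e-27 kg·m/s
Particle B: Δp_B = ℏ/(2×1.100e-09 m) = 4.794e-26 kg·m/s

Ratio: Δp_B/Δp_A = 6.95

Since Δp_min ∝ 1/Δx, the particle with smaller position uncertainty (B) has larger momentum uncertainty.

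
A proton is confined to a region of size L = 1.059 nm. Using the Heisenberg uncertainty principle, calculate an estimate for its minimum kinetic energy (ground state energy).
4.626 μeV

Using the uncertainty principle to estimate ground state energy:

1. The position uncertainty is approximately the confinement size:
   Δx ≈ L = 1.059e-09 m

2. From ΔxΔp ≥ ℏ/2, the minimum momentum uncertainty is:
   Δp ≈ ℏ/(2L) = 4.979e-26 kg·m/s

3. The kinetic energy is approximately:
   KE ≈ (Δp)²/(2m) = (4.979e-26)²/(2 × 1.673e-27 kg)
   KE ≈ 7.411e-25 J = 4.626 μeV

This is an order-of-magnitude estimate of the ground state energy.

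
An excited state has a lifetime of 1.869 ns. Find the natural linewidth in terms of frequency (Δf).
42.578 MHz

Using the energy-time uncertainty principle and E = hf:
ΔEΔt ≥ ℏ/2
hΔf·Δt ≥ ℏ/2

The minimum frequency uncertainty is:
Δf = ℏ/(2hτ) = 1/(4πτ)
Δf = 1/(4π × 1.869e-09 s)
Δf = 4.258e+07 Hz = 42.578 MHz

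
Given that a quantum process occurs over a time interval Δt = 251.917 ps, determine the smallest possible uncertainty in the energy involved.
1.306 μeV

Using the energy-time uncertainty principle:
ΔEΔt ≥ ℏ/2

The minimum uncertainty in energy is:
ΔE_min = ℏ/(2Δt)
ΔE_min = (1.055e-34 J·s) / (2 × 2.519e-10 s)
ΔE_min = 2.093e-25 J = 1.306 μeV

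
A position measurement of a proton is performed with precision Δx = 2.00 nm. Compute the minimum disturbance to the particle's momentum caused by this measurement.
2.636 × 10^-26 kg·m/s

The uncertainty principle implies that measuring position disturbs momentum:
ΔxΔp ≥ ℏ/2

When we measure position with precision Δx, we necessarily introduce a momentum uncertainty:
Δp ≥ ℏ/(2Δx)
Δp_min = (1.055e-34 J·s) / (2 × 2.000e-09 m)
Δp_min = 2.636e-26 kg·m/s

The more precisely we measure position, the greater the momentum disturbance.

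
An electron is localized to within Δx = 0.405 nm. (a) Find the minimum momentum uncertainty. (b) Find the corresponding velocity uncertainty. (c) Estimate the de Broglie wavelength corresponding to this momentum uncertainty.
(a) Δp_min = 1.302 × 10^-25 kg·m/s
(b) Δv_min = 142.923 km/s
(c) λ_dB = 5.089 nm

Step-by-step:

(a) From the uncertainty principle:
Δp_min = ℏ/(2Δx) = (1.055e-34 J·s)/(2 × 4.050e-10 m) = 1.302e-25 kg·m/s

(b) The velocity uncertainty:
Δv = Δp/m = (1.302e-25 kg·m/s)/(9.109e-31 kg) = 1.429e+05 m/s = 142.923 km/s

(c) The de Broglie wavelength for this momentum:
λ = h/p = (6.626e-34 J·s)/(1.302e-25 kg·m/s) = 5.089e-09 m = 5.089 nm

Note: The de Broglie wavelength is comparable to the localization size, as expected from wave-particle duality.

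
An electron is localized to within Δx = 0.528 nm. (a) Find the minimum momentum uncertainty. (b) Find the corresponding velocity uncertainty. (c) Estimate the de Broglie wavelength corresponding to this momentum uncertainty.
(a) Δp_min = 9.986 × 10^-26 kg·m/s
(b) Δv_min = 109.628 km/s
(c) λ_dB = 6.635 nm

Step-by-step:

(a) From the uncertainty principle:
Δp_min = ℏ/(2Δx) = (1.055e-34 J·s)/(2 × 5.280e-10 m) = 9.986e-26 kg·m/s

(b) The velocity uncertainty:
Δv = Δp/m = (9.986e-26 kg·m/s)/(9.109e-31 kg) = 1.096e+05 m/s = 109.628 km/s

(c) The de Broglie wavelength for this momentum:
λ = h/p = (6.626e-34 J·s)/(9.986e-26 kg·m/s) = 6.635e-09 m = 6.635 nm

Note: The de Broglie wavelength is comparable to the localization size, as expected from wave-particle duality.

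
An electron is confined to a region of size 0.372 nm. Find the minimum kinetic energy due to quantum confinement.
68.830 meV

Using the uncertainty principle:

1. Position uncertainty: Δx ≈ 3.720e-10 m
2. Minimum momentum uncertainty: Δp = ℏ/(2Δx) = 1.417e-25 kg·m/s
3. Minimum kinetic energy:
   KE = (Δp)²/(2m) = (1.417e-25)²/(2 × 9.109e-31 kg)
   KE = 1.103e-20 J = 68.830 meV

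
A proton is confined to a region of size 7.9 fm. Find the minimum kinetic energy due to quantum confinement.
83.119 keV

Using the uncertainty principle:

1. Position uncertainty: Δx ≈ 7.900e-15 m
2. Minimum momentum uncertainty: Δp = ℏ/(2Δx) = 6.675e-21 kg·m/s
3. Minimum kinetic energy:
   KE = (Δp)²/(2m) = (6.675e-21)²/(2 × 1.673e-27 kg)
   KE = 1.332e-14 J = 83.119 keV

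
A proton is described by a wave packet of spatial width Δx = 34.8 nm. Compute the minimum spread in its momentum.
1.515 × 10^-27 kg·m/s

For a wave packet, the spatial width Δx and momentum spread Δp are related by the uncertainty principle:
ΔxΔp ≥ ℏ/2

The minimum momentum spread is:
Δp_min = ℏ/(2Δx)
Δp_min = (1.055e-34 J·s) / (2 × 3.480e-08 m)
Δp_min = 1.515e-27 kg·m/s

A wave packet cannot have both a well-defined position and well-defined momentum.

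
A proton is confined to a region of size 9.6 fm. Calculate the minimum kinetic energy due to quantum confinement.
56.287 keV

Using the uncertainty principle:

1. Position uncertainty: Δx ≈ 9.600e-15 m
2. Minimum momentum uncertainty: Δp = ℏ/(2Δx) = 5.493e-21 kg·m/s
3. Minimum kinetic energy:
   KE = (Δp)²/(2m) = (5.493e-21)²/(2 × 1.673e-27 kg)
   KE = 9.018e-15 J = 56.287 keV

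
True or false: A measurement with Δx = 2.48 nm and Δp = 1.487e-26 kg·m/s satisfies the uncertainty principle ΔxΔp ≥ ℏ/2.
No, it violates the uncertainty principle (impossible measurement).

Calculate the product ΔxΔp:
ΔxΔp = (2.480e-09 m) × (1.487e-26 kg·m/s)
ΔxΔp = 3.688e-35 J·s

Compare to the minimum allowed value ℏ/2:
ℏ/2 = 5.273e-35 J·s

Since ΔxΔp = 3.688e-35 J·s < 5.273e-35 J·s = ℏ/2,
the measurement violates the uncertainty principle.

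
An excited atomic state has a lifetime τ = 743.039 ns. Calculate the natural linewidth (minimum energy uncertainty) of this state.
442.919 peV

Using the energy-time uncertainty principle:
ΔEΔt ≥ ℏ/2

The lifetime τ represents the time uncertainty Δt.
The natural linewidth (minimum energy uncertainty) is:

ΔE = ℏ/(2τ)
ΔE = (1.055e-34 J·s) / (2 × 7.430e-07 s)
ΔE = 7.096e-29 J = 442.919 peV

This natural linewidth limits the precision of spectroscopic measurements.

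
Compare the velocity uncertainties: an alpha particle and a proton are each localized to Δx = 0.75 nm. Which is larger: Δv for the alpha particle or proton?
The proton has the larger minimum velocity uncertainty, by a ratio of 4.0.

For both particles, Δp_min = ℏ/(2Δx) = 7.030e-26 kg·m/s (same for both).

The velocity uncertainty is Δv = Δp/m:
- alpha particle: Δv = 7.030e-26 / 6.645e-27 = 1.058e+01 m/s = 10.581 m/s
- proton: Δv = 7.030e-26 / 1.673e-27 = 4.203e+01 m/s = 42.033 m/s

Ratio: 4.203e+01 / 1.058e+01 = 4.0

The lighter particle has larger velocity uncertainty because Δv ∝ 1/m.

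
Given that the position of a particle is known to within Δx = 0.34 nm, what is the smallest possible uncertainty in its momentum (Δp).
1.551 × 10^-25 kg·m/s

Using the Heisenberg uncertainty principle:
ΔxΔp ≥ ℏ/2

The minimum uncertainty in momentum is:
Δp_min = ℏ/(2Δx)
Δp_min = (1.055e-34 J·s) / (2 × 3.400e-10 m)
Δp_min = 1.551e-25 kg·m/s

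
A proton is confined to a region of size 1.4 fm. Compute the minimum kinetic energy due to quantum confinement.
2.647 MeV

Using the uncertainty principle:

1. Position uncertainty: Δx ≈ 1.400e-15 m
2. Minimum momentum uncertainty: Δp = ℏ/(2Δx) = 3.766e-20 kg·m/s
3. Minimum kinetic energy:
   KE = (Δp)²/(2m) = (3.766e-20)²/(2 × 1.673e-27 kg)
   KE = 4.240e-13 J = 2.647 MeV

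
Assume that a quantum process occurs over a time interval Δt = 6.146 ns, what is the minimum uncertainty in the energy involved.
53.548 neV

Using the energy-time uncertainty principle:
ΔEΔt ≥ ℏ/2

The minimum uncertainty in energy is:
ΔE_min = ℏ/(2Δt)
ΔE_min = (1.055e-34 J·s) / (2 × 6.146e-09 s)
ΔE_min = 8.579e-27 J = 53.548 neV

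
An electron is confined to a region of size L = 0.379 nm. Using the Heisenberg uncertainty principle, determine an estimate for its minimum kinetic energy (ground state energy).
66.311 meV

Using the uncertainty principle to estimate ground state energy:

1. The position uncertainty is approximately the confinement size:
   Δx ≈ L = 3.790e-10 m

2. From ΔxΔp ≥ ℏ/2, the minimum momentum uncertainty is:
   Δp ≈ ℏ/(2L) = 1.391e-25 kg·m/s

3. The kinetic energy is approximately:
   KE ≈ (Δp)²/(2m) = (1.391e-25)²/(2 × 9.109e-31 kg)
   KE ≈ 1.062e-20 J = 66.311 meV

This is an order-of-magnitude estimate of the ground state energy.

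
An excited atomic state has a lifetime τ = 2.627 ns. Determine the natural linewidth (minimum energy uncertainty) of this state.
125.278 neV

Using the energy-time uncertainty principle:
ΔEΔt ≥ ℏ/2

The lifetime τ represents the time uncertainty Δt.
The natural linewidth (minimum energy uncertainty) is:

ΔE = ℏ/(2τ)
ΔE = (1.055e-34 J·s) / (2 × 2.627e-09 s)
ΔE = 2.007e-26 J = 125.278 neV

This natural linewidth limits the precision of spectroscopic measurements.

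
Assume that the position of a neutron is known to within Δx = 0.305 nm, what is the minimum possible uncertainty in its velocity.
103.217 m/s

Using the Heisenberg uncertainty principle and Δp = mΔv:
ΔxΔp ≥ ℏ/2
Δx(mΔv) ≥ ℏ/2

The minimum uncertainty in velocity is:
Δv_min = ℏ/(2mΔx)
Δv_min = (1.055e-34 J·s) / (2 × 1.675e-27 kg × 3.050e-10 m)
Δv_min = 1.032e+02 m/s = 103.217 m/s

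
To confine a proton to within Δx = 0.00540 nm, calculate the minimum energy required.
177.896 meV

Localizing a particle requires giving it sufficient momentum uncertainty:

1. From uncertainty principle: Δp ≥ ℏ/(2Δx)
   Δp_min = (1.055e-34 J·s) / (2 × 5.400e-12 m)
   Δp_min = 9.765e-24 kg·m/s

2. This momentum uncertainty corresponds to kinetic energy:
   KE ≈ (Δp)²/(2m) = (9.765e-24)²/(2 × 1.673e-27 kg)
   KE = 2.850e-20 J = 177.896 meV

Tighter localization requires more energy.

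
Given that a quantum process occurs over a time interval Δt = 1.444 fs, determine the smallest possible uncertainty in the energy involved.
227.913 meV

Using the energy-time uncertainty principle:
ΔEΔt ≥ ℏ/2

The minimum uncertainty in energy is:
ΔE_min = ℏ/(2Δt)
ΔE_min = (1.055e-34 J·s) / (2 × 1.444e-15 s)
ΔE_min = 3.652e-20 J = 227.913 meV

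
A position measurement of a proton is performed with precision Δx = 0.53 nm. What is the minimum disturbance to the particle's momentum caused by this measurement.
9.949 × 10^-26 kg·m/s

The uncertainty principle implies that measuring position disturbs momentum:
ΔxΔp ≥ ℏ/2

When we measure position with precision Δx, we necessarily introduce a momentum uncertainty:
Δp ≥ ℏ/(2Δx)
Δp_min = (1.055e-34 J·s) / (2 × 5.300e-10 m)
Δp_min = 9.949e-26 kg·m/s

The more precisely we measure position, the greater the momentum disturbance.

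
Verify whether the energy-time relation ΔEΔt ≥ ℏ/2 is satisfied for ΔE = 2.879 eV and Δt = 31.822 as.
No, it violates the uncertainty relation.

Calculate the product ΔEΔt:
ΔE = 2.879 eV = 4.613e-19 J
ΔEΔt = (4.613e-19 J) × (3.182e-17 s)
ΔEΔt = 1.468e-35 J·s

Compare to the minimum allowed value ℏ/2:
ℏ/2 = 5.273e-35 J·s

Since ΔEΔt = 1.468e-35 J·s < 5.273e-35 J·s = ℏ/2,
this violates the uncertainty relation.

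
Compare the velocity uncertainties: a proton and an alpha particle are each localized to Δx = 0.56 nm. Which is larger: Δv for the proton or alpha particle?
The proton has the larger minimum velocity uncertainty, by a ratio of 4.0.

For both particles, Δp_min = ℏ/(2Δx) = 9.416e-26 kg·m/s (same for both).

The velocity uncertainty is Δv = Δp/m:
- proton: Δv = 9.416e-26 / 1.673e-27 = 5.629e+01 m/s = 56.294 m/s
- alpha particle: Δv = 9.416e-26 / 6.645e-27 = 1.417e+01 m/s = 14.171 m/s

Ratio: 5.629e+01 / 1.417e+01 = 4.0

The lighter particle has larger velocity uncertainty because Δv ∝ 1/m.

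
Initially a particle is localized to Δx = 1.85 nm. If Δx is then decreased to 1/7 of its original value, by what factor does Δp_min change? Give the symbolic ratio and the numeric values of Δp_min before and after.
Original Δp_min = 2.850 × 10^-26 kg·m/s; new Δp'_min = 1.995 × 10^-25 kg·m/s; ratio Δp'_min/Δp_min = 7.

From the uncertainty principle ΔxΔp ≥ ℏ/2, the minimum momentum uncertainty is Δp_min = ℏ/(2Δx).

Original (Δx = 1.85 nm = 1.850e-09 m):
Δp_min = (1.055e-34 J·s)/(2 × 1.850e-09 m) = 2.850e-26 kg·m/s

When Δx → (1/7)Δx:
Δp'_min = ℏ/(2 × (1/7)Δx) = 7 × ℏ/(2Δx) = 7 × Δp_min
Δp'_min = 7 × 2.850e-26 kg·m/s = 1.995e-25 kg·m/s

Since Δp_min ∝ 1/Δx, when Δx is decreased to 1/7 of its original value, Δp_min increases to 7 times its original value.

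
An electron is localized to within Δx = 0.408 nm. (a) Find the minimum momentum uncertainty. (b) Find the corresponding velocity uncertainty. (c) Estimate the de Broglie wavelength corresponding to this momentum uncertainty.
(a) Δp_min = 1.292 × 10^-25 kg·m/s
(b) Δv_min = 141.872 km/s
(c) λ_dB = 5.127 nm

Step-by-step:

(a) From the uncertainty principle:
Δp_min = ℏ/(2Δx) = (1.055e-34 J·s)/(2 × 4.080e-10 m) = 1.292e-25 kg·m/s

(b) The velocity uncertainty:
Δv = Δp/m = (1.292e-25 kg·m/s)/(9.109e-31 kg) = 1.419e+05 m/s = 141.872 km/s

(c) The de Broglie wavelength for this momentum:
λ = h/p = (6.626e-34 J·s)/(1.292e-25 kg·m/s) = 5.127e-09 m = 5.127 nm

Note: The de Broglie wavelength is comparable to the localization size, as expected from wave-particle duality.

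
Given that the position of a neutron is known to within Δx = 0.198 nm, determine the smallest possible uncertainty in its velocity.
158.996 m/s

Using the Heisenberg uncertainty principle and Δp = mΔv:
ΔxΔp ≥ ℏ/2
Δx(mΔv) ≥ ℏ/2

The minimum uncertainty in velocity is:
Δv_min = ℏ/(2mΔx)
Δv_min = (1.055e-34 J·s) / (2 × 1.675e-27 kg × 1.980e-10 m)
Δv_min = 1.590e+02 m/s = 158.996 m/s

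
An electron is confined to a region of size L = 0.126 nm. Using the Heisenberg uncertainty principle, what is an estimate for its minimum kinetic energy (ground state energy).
599.959 meV

Using the uncertainty principle to estimate ground state energy:

1. The position uncertainty is approximately the confinement size:
   Δx ≈ L = 1.260e-10 m

2. From ΔxΔp ≥ ℏ/2, the minimum momentum uncertainty is:
   Δp ≈ ℏ/(2L) = 4.185e-25 kg·m/s

3. The kinetic energy is approximately:
   KE ≈ (Δp)²/(2m) = (4.185e-25)²/(2 × 9.109e-31 kg)
   KE ≈ 9.612e-20 J = 599.959 meV

This is an order-of-magnitude estimate of the ground state energy.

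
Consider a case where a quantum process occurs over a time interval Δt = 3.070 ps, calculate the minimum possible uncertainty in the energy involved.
107.201 μeV

Using the energy-time uncertainty principle:
ΔEΔt ≥ ℏ/2

The minimum uncertainty in energy is:
ΔE_min = ℏ/(2Δt)
ΔE_min = (1.055e-34 J·s) / (2 × 3.070e-12 s)
ΔE_min = 1.718e-23 J = 107.201 μeV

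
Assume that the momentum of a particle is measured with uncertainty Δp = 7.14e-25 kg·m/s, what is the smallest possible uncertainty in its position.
73.850 pm

Using the Heisenberg uncertainty principle:
ΔxΔp ≥ ℏ/2

The minimum uncertainty in position is:
Δx_min = ℏ/(2Δp)
Δx_min = (1.055e-34 J·s) / (2 × 7.140e-25 kg·m/s)
Δx_min = 7.385e-11 m = 73.850 pm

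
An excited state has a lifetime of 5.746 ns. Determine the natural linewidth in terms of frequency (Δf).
13.849 MHz

Using the energy-time uncertainty principle and E = hf:
ΔEΔt ≥ ℏ/2
hΔf·Δt ≥ ℏ/2

The minimum frequency uncertainty is:
Δf = ℏ/(2hτ) = 1/(4πτ)
Δf = 1/(4π × 5.746e-09 s)
Δf = 1.385e+07 Hz = 13.849 MHz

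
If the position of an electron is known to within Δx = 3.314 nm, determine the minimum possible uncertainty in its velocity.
17.466 km/s

Using the Heisenberg uncertainty principle and Δp = mΔv:
ΔxΔp ≥ ℏ/2
Δx(mΔv) ≥ ℏ/2

The minimum uncertainty in velocity is:
Δv_min = ℏ/(2mΔx)
Δv_min = (1.055e-34 J·s) / (2 × 9.109e-31 kg × 3.314e-09 m)
Δv_min = 1.747e+04 m/s = 17.466 km/s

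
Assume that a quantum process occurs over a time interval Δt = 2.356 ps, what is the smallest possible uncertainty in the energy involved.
139.688 μeV

Using the energy-time uncertainty principle:
ΔEΔt ≥ ℏ/2

The minimum uncertainty in energy is:
ΔE_min = ℏ/(2Δt)
ΔE_min = (1.055e-34 J·s) / (2 × 2.356e-12 s)
ΔE_min = 2.238e-23 J = 139.688 μeV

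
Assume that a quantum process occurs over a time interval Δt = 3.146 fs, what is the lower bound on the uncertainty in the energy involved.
104.611 meV

Using the energy-time uncertainty principle:
ΔEΔt ≥ ℏ/2

The minimum uncertainty in energy is:
ΔE_min = ℏ/(2Δt)
ΔE_min = (1.055e-34 J·s) / (2 × 3.146e-15 s)
ΔE_min = 1.676e-20 J = 104.611 meV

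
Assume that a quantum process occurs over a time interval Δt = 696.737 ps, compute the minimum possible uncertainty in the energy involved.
472.353 neV

Using the energy-time uncertainty principle:
ΔEΔt ≥ ℏ/2

The minimum uncertainty in energy is:
ΔE_min = ℏ/(2Δt)
ΔE_min = (1.055e-34 J·s) / (2 × 6.967e-10 s)
ΔE_min = 7.568e-26 J = 472.353 neV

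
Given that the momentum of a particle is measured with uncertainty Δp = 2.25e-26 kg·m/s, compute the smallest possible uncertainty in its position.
2.343 nm

Using the Heisenberg uncertainty principle:
ΔxΔp ≥ ℏ/2

The minimum uncertainty in position is:
Δx_min = ℏ/(2Δp)
Δx_min = (1.055e-34 J·s) / (2 × 2.250e-26 kg·m/s)
Δx_min = 2.343e-09 m = 2.343 nm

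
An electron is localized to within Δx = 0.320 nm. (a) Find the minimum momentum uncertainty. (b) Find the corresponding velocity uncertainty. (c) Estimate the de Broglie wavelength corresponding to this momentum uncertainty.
(a) Δp_min = 1.648 × 10^-25 kg·m/s
(b) Δv_min = 180.887 km/s
(c) λ_dB = 4.021 nm

Step-by-step:

(a) From the uncertainty principle:
Δp_min = ℏ/(2Δx) = (1.055e-34 J·s)/(2 × 3.200e-10 m) = 1.648e-25 kg·m/s

(b) The velocity uncertainty:
Δv = Δp/m = (1.648e-25 kg·m/s)/(9.109e-31 kg) = 1.809e+05 m/s = 180.887 km/s

(c) The de Broglie wavelength for this momentum:
λ = h/p = (6.626e-34 J·s)/(1.648e-25 kg·m/s) = 4.021e-09 m = 4.021 nm

Note: The de Broglie wavelength is comparable to the localization size, as expected from wave-particle duality.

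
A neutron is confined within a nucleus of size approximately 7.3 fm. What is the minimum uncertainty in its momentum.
7.223 × 10^-21 kg·m/s

Using the Heisenberg uncertainty principle:
ΔxΔp ≥ ℏ/2

With Δx ≈ L = 7.300e-15 m (the confinement size):
Δp_min = ℏ/(2Δx)
Δp_min = (1.055e-34 J·s) / (2 × 7.300e-15 m)
Δp_min = 7.223e-21 kg·m/s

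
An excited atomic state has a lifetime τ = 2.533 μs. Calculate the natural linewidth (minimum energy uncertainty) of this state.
129.927 peV

Using the energy-time uncertainty principle:
ΔEΔt ≥ ℏ/2

The lifetime τ represents the time uncertainty Δt.
The natural linewidth (minimum energy uncertainty) is:

ΔE = ℏ/(2τ)
ΔE = (1.055e-34 J·s) / (2 × 2.533e-06 s)
ΔE = 2.082e-29 J = 129.927 peV

This natural linewidth limits the precision of spectroscopic measurements.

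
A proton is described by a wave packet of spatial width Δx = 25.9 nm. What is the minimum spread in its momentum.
2.036 × 10^-27 kg·m/s

For a wave packet, the spatial width Δx and momentum spread Δp are related by the uncertainty principle:
ΔxΔp ≥ ℏ/2

The minimum momentum spread is:
Δp_min = ℏ/(2Δx)
Δp_min = (1.055e-34 J·s) / (2 × 2.590e-08 m)
Δp_min = 2.036e-27 kg·m/s

A wave packet cannot have both a well-defined position and well-defined momentum.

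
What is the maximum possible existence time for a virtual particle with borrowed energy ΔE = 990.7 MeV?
3.322 × 10^-25 s

Using the energy-time uncertainty principle:
ΔEΔt ≥ ℏ/2

For a virtual particle borrowing energy ΔE, the maximum lifetime is:
Δt_max = ℏ/(2ΔE)

Converting energy:
ΔE = 990.7 MeV = 1.587e-10 J

Δt_max = (1.055e-34 J·s) / (2 × 1.587e-10 J)
Δt_max = 3.322e-25 s = 3.322 × 10^-25 s

Virtual particles with higher borrowed energy exist for shorter times.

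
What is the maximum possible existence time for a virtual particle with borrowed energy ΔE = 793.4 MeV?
4.148 × 10^-25 s

Using the energy-time uncertainty principle:
ΔEΔt ≥ ℏ/2

For a virtual particle borrowing energy ΔE, the maximum lifetime is:
Δt_max = ℏ/(2ΔE)

Converting energy:
ΔE = 793.4 MeV = 1.271e-10 J

Δt_max = (1.055e-34 J·s) / (2 × 1.271e-10 J)
Δt_max = 4.148e-25 s = 4.148 × 10^-25 s

Virtual particles with higher borrowed energy exist for shorter times.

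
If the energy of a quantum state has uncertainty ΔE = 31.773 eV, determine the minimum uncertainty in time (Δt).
10.358 as

Using the energy-time uncertainty principle:
ΔEΔt ≥ ℏ/2

The minimum uncertainty in time is:
Δt_min = ℏ/(2ΔE)
Δt_min = (1.055e-34 J·s) / (2 × 5.091e-18 J)
Δt_min = 1.036e-17 s = 10.358 as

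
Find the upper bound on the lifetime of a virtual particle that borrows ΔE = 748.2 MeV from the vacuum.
4.399 × 10^-25 s

Using the energy-time uncertainty principle:
ΔEΔt ≥ ℏ/2

For a virtual particle borrowing energy ΔE, the maximum lifetime is:
Δt_max = ℏ/(2ΔE)

Converting energy:
ΔE = 748.2 MeV = 1.199e-10 J

Δt_max = (1.055e-34 J·s) / (2 × 1.199e-10 J)
Δt_max = 4.399e-25 s = 4.399 × 10^-25 s

Virtual particles with higher borrowed energy exist for shorter times.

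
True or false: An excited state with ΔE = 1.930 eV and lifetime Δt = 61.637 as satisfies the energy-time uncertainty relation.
No, it violates the uncertainty relation.

Calculate the product ΔEΔt:
ΔE = 1.930 eV = 3.092e-19 J
ΔEΔt = (3.092e-19 J) × (6.164e-17 s)
ΔEΔt = 1.906e-35 J·s

Compare to the minimum allowed value ℏ/2:
ℏ/2 = 5.273e-35 J·s

Since ΔEΔt = 1.906e-35 J·s < 5.273e-35 J·s = ℏ/2,
this violates the uncertainty relation.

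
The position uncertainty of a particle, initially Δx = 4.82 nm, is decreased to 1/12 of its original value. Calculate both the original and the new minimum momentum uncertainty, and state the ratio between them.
Original Δp_min = 1.094 × 10^-26 kg·m/s; new Δp'_min = 1.313 × 10^-25 kg·m/s; ratio Δp'_min/Δp_min = 12.

From the uncertainty principle ΔxΔp ≥ ℏ/2, the minimum momentum uncertainty is Δp_min = ℏ/(2Δx).

Original (Δx = 4.82 nm = 4.820e-09 m):
Δp_min = (1.055e-34 J·s)/(2 × 4.820e-09 m) = 1.094e-26 kg·m/s

When Δx → (1/12)Δx:
Δp'_min = ℏ/(2 × (1/12)Δx) = 12 × ℏ/(2Δx) = 12 × Δp_min
Δp'_min = 12 × 1.094e-26 kg·m/s = 1.313e-25 kg·m/s

Since Δp_min ∝ 1/Δx, when Δx is decreased to 1/12 of its original value, Δp_min increases to 12 times its original value.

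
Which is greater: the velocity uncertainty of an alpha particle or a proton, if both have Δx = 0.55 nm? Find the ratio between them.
The proton has the larger minimum velocity uncertainty, by a ratio of 4.0.

For both particles, Δp_min = ℏ/(2Δx) = 9.587e-26 kg·m/s (same for both).

The velocity uncertainty is Δv = Δp/m:
- alpha particle: Δv = 9.587e-26 / 6.645e-27 = 1.443e+01 m/s = 14.428 m/s
- proton: Δv = 9.587e-26 / 1.673e-27 = 5.732e+01 m/s = 57.317 m/s

Ratio: 5.732e+01 / 1.443e+01 = 4.0

The lighter particle has larger velocity uncertainty because Δv ∝ 1/m.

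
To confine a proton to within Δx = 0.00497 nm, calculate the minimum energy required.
210.011 meV

Localizing a particle requires giving it sufficient momentum uncertainty:

1. From uncertainty principle: Δp ≥ ℏ/(2Δx)
   Δp_min = (1.055e-34 J·s) / (2 × 4.970e-12 m)
   Δp_min = 1.061e-23 kg·m/s

2. This momentum uncertainty corresponds to kinetic energy:
   KE ≈ (Δp)²/(2m) = (1.061e-23)²/(2 × 1.673e-27 kg)
   KE = 3.365e-20 J = 210.011 meV

Tighter localization requires more energy.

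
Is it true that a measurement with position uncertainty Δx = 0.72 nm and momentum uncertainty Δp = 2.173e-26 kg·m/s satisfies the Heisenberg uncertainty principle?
No, it violates the uncertainty principle (impossible measurement).

Calculate the product ΔxΔp:
ΔxΔp = (7.200e-10 m) × (2.173e-26 kg·m/s)
ΔxΔp = 1.565e-35 J·s

Compare to the minimum allowed value ℏ/2:
ℏ/2 = 5.273e-35 J·s

Since ΔxΔp = 1.565e-35 J·s < 5.273e-35 J·s = ℏ/2,
the measurement violates the uncertainty principle.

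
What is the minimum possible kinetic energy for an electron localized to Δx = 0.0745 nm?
1.716 eV

Localizing a particle requires giving it sufficient momentum uncertainty:

1. From uncertainty principle: Δp ≥ ℏ/(2Δx)
   Δp_min = (1.055e-34 J·s) / (2 × 7.450e-11 m)
   Δp_min = 7.078e-25 kg·m/s

2. This momentum uncertainty corresponds to kinetic energy:
   KE ≈ (Δp)²/(2m) = (7.078e-25)²/(2 × 9.109e-31 kg)
   KE = 2.750e-19 J = 1.716 eV

Tighter localization requires more energy.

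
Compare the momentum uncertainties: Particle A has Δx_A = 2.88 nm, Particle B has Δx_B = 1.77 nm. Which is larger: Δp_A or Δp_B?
Particle B has the larger minimum momentum uncertainty, by a factor of 1.63.

For each particle, the minimum momentum uncertainty is Δp_min = ℏ/(2Δx):

Particle A: Δp_A = ℏ/(2×2.880e-09 m) = 1.831e-26 kg·m/s
Particle B: Δp_B = ℏ/(2×1.770e-09 m) = 2.979e-26 kg·m/s

Ratio: Δp_B/Δp_A = 1.63

Since Δp_min ∝ 1/Δx, the particle with smaller position uncertainty (B) has larger momentum uncertainty.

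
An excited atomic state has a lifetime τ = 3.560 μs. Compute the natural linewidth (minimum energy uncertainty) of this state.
92.445 peV

Using the energy-time uncertainty principle:
ΔEΔt ≥ ℏ/2

The lifetime τ represents the time uncertainty Δt.
The natural linewidth (minimum energy uncertainty) is:

ΔE = ℏ/(2τ)
ΔE = (1.055e-34 J·s) / (2 × 3.560e-06 s)
ΔE = 1.481e-29 J = 92.445 peV

This natural linewidth limits the precision of spectroscopic measurements.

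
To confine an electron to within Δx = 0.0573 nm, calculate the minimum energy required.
2.901 eV

Localizing a particle requires giving it sufficient momentum uncertainty:

1. From uncertainty principle: Δp ≥ ℏ/(2Δx)
   Δp_min = (1.055e-34 J·s) / (2 × 5.730e-11 m)
   Δp_min = 9.202e-25 kg·m/s

2. This momentum uncertainty corresponds to kinetic energy:
   KE ≈ (Δp)²/(2m) = (9.202e-25)²/(2 × 9.109e-31 kg)
   KE = 4.648e-19 J = 2.901 eV

Tighter localization requires more energy.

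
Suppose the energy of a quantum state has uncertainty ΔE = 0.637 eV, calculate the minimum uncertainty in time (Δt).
516.650 as

Using the energy-time uncertainty principle:
ΔEΔt ≥ ℏ/2

The minimum uncertainty in time is:
Δt_min = ℏ/(2ΔE)
Δt_min = (1.055e-34 J·s) / (2 × 1.021e-19 J)
Δt_min = 5.166e-16 s = 516.650 as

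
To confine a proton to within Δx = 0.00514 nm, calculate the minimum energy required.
196.349 meV

Localizing a particle requires giving it sufficient momentum uncertainty:

1. From uncertainty principle: Δp ≥ ℏ/(2Δx)
   Δp_min = (1.055e-34 J·s) / (2 × 5.140e-12 m)
   Δp_min = 1.026e-23 kg·m/s

2. This momentum uncertainty corresponds to kinetic energy:
   KE ≈ (Δp)²/(2m) = (1.026e-23)²/(2 × 1.673e-27 kg)
   KE = 3.146e-20 J = 196.349 meV

Tighter localization requires more energy.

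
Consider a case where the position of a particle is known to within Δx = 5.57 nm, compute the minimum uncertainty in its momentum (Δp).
9.467 × 10^-27 kg·m/s

Using the Heisenberg uncertainty principle:
ΔxΔp ≥ ℏ/2

The minimum uncertainty in momentum is:
Δp_min = ℏ/(2Δx)
Δp_min = (1.055e-34 J·s) / (2 × 5.570e-09 m)
Δp_min = 9.467e-27 kg·m/s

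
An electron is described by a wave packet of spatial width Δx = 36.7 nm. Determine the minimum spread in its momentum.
1.437 × 10^-27 kg·m/s

For a wave packet, the spatial width Δx and momentum spread Δp are related by the uncertainty principle:
ΔxΔp ≥ ℏ/2

The minimum momentum spread is:
Δp_min = ℏ/(2Δx)
Δp_min = (1.055e-34 J·s) / (2 × 3.670e-08 m)
Δp_min = 1.437e-27 kg·m/s

A wave packet cannot have both a well-defined position and well-defined momentum.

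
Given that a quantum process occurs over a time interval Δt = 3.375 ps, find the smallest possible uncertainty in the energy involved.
97.513 μeV

Using the energy-time uncertainty principle:
ΔEΔt ≥ ℏ/2

The minimum uncertainty in energy is:
ΔE_min = ℏ/(2Δt)
ΔE_min = (1.055e-34 J·s) / (2 × 3.375e-12 s)
ΔE_min = 1.562e-23 J = 97.513 μeV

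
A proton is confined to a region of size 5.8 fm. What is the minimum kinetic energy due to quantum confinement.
154.205 keV

Using the uncertainty principle:

1. Position uncertainty: Δx ≈ 5.800e-15 m
2. Minimum momentum uncertainty: Δp = ℏ/(2Δx) = 9.091e-21 kg·m/s
3. Minimum kinetic energy:
   KE = (Δp)²/(2m) = (9.091e-21)²/(2 × 1.673e-27 kg)
   KE = 2.471e-14 J = 154.205 keV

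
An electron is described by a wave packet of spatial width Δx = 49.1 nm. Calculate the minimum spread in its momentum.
1.074 × 10^-27 kg·m/s

For a wave packet, the spatial width Δx and momentum spread Δp are related by the uncertainty principle:
ΔxΔp ≥ ℏ/2

The minimum momentum spread is:
Δp_min = ℏ/(2Δx)
Δp_min = (1.055e-34 J·s) / (2 × 4.910e-08 m)
Δp_min = 1.074e-27 kg·m/s

A wave packet cannot have both a well-defined position and well-defined momentum.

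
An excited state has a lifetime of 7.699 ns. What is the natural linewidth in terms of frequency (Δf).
10.336 MHz

Using the energy-time uncertainty principle and E = hf:
ΔEΔt ≥ ℏ/2
hΔf·Δt ≥ ℏ/2

The minimum frequency uncertainty is:
Δf = ℏ/(2hτ) = 1/(4πτ)
Δf = 1/(4π × 7.699e-09 s)
Δf = 1.034e+07 Hz = 10.336 MHz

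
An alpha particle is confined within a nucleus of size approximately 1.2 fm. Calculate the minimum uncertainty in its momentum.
4.394 × 10^-20 kg·m/s

Using the Heisenberg uncertainty principle:
ΔxΔp ≥ ℏ/2

With Δx ≈ L = 1.200e-15 m (the confinement size):
Δp_min = ℏ/(2Δx)
Δp_min = (1.055e-34 J·s) / (2 × 1.200e-15 m)
Δp_min = 4.394e-20 kg·m/s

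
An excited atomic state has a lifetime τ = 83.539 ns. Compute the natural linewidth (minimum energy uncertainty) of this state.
3.940 neV

Using the energy-time uncertainty principle:
ΔEΔt ≥ ℏ/2

The lifetime τ represents the time uncertainty Δt.
The natural linewidth (minimum energy uncertainty) is:

ΔE = ℏ/(2τ)
ΔE = (1.055e-34 J·s) / (2 × 8.354e-08 s)
ΔE = 6.312e-28 J = 3.940 neV

This natural linewidth limits the precision of spectroscopic measurements.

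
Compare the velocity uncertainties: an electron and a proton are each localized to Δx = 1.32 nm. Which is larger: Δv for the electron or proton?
The electron has the larger minimum velocity uncertainty, by a ratio of 1836.2.

For both particles, Δp_min = ℏ/(2Δx) = 3.995e-26 kg·m/s (same for both).

The velocity uncertainty is Δv = Δp/m:
- electron: Δv = 3.995e-26 / 9.109e-31 = 4.385e+04 m/s = 43.851 km/s
- proton: Δv = 3.995e-26 / 1.673e-27 = 2.388e+01 m/s = 23.882 m/s

Ratio: 4.385e+04 / 2.388e+01 = 1836.2

The lighter particle has larger velocity uncertainty because Δv ∝ 1/m.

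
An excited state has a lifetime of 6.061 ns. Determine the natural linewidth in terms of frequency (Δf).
13.129 MHz

Using the energy-time uncertainty principle and E = hf:
ΔEΔt ≥ ℏ/2
hΔf·Δt ≥ ℏ/2

The minimum frequency uncertainty is:
Δf = ℏ/(2hτ) = 1/(4πτ)
Δf = 1/(4π × 6.061e-09 s)
Δf = 1.313e+07 Hz = 13.129 MHz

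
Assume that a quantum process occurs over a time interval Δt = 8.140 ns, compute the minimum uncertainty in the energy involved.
40.431 neV

Using the energy-time uncertainty principle:
ΔEΔt ≥ ℏ/2

The minimum uncertainty in energy is:
ΔE_min = ℏ/(2Δt)
ΔE_min = (1.055e-34 J·s) / (2 × 8.140e-09 s)
ΔE_min = 6.478e-27 J = 40.431 neV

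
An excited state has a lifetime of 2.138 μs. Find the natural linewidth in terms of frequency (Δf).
37.221 kHz

Using the energy-time uncertainty principle and E = hf:
ΔEΔt ≥ ℏ/2
hΔf·Δt ≥ ℏ/2

The minimum frequency uncertainty is:
Δf = ℏ/(2hτ) = 1/(4πτ)
Δf = 1/(4π × 2.138e-06 s)
Δf = 3.722e+04 Hz = 37.221 kHz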